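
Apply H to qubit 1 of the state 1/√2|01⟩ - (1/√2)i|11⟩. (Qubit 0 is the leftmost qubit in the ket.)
1/2|00⟩ - 1/2|01⟩ - (1/2)i|10⟩ + (1/2)i|11⟩

H on qubit 1 mixes each pair of kets that differ only in qubit 1: amplitudes (a, b) of (|…0…⟩, |…1…⟩) become ((a + b)/√2, (a − b)/√2). Kets absent from the input have amplitude 0.
(|00⟩, |01⟩): (a, b) = (0, 1/√2) → (1/2, -1/2)
(|10⟩, |11⟩): (a, b) = (0, -(1/√2)i) → (-(1/2)i, (1/2)i)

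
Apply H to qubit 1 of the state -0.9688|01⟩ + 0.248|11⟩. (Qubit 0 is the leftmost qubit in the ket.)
-0.685|00⟩ + 0.685|01⟩ + 0.1754|10⟩ - 0.1754|11⟩

H on qubit 1 mixes each pair of kets that differ only in qubit 1: amplitudes (a, b) of (|…0…⟩, |…1…⟩) become ((a + b)/√2, (a − b)/√2). Kets absent from the input have amplitude 0.
(|00⟩, |01⟩): (a, b) = (0, -0.9688) → (-0.685, 0.685)
(|10⟩, |11⟩): (a, b) = (0, 0.248) → (0.1754, -0.1754)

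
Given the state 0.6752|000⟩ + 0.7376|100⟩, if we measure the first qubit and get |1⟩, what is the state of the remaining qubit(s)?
|00⟩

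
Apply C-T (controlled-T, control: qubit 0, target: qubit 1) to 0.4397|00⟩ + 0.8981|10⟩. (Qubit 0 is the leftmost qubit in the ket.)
0.4397|00⟩ + 0.8981|10⟩

C-T leaves the control-|0⟩ kets |00⟩, |01⟩ unchanged and applies T to qubit 1 on the control-|1⟩ pair (|10⟩, |11⟩).
T = [[1, 0], [0, (1/√2 + (1/√2)i)]].
With a = amp(|10⟩) = 0.8981 and b = amp(|11⟩) = 0:
new amp(|10⟩) = (1)·a = 0.8981
new amp(|11⟩) = (1/√2 + (1/√2)i)·b = 0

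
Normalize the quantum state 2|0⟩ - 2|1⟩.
1/√2|0⟩ - 1/√2|1⟩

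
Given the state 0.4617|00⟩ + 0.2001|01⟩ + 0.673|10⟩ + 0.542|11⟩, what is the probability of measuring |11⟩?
0.2938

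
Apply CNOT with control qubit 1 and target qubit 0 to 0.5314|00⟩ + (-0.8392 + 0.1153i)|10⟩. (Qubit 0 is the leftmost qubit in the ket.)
0.5314|00⟩ + (-0.8392 + 0.1153i)|10⟩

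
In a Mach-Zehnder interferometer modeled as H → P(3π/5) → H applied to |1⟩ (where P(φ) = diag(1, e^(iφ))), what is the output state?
(0.6545 - 0.4755i)|0⟩ + (0.3455 + 0.4755i)|1⟩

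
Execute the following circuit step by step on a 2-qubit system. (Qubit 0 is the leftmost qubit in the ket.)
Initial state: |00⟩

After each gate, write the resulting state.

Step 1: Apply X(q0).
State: |10⟩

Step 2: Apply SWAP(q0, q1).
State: |01⟩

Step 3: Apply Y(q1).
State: -i|00⟩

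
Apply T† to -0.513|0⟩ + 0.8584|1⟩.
-0.513|0⟩ + (0.607 - 0.607i)|1⟩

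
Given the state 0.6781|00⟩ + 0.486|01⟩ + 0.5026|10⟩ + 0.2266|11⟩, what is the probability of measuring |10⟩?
0.2526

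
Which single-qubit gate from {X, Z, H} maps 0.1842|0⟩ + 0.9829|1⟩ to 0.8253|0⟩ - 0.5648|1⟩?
H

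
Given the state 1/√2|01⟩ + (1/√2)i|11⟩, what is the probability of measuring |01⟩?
1/2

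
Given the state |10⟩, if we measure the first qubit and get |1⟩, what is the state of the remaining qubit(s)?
|0⟩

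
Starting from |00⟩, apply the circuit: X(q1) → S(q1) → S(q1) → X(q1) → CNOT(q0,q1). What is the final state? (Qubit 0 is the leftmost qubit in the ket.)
-|00⟩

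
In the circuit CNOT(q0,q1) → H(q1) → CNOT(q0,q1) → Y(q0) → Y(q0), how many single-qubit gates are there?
3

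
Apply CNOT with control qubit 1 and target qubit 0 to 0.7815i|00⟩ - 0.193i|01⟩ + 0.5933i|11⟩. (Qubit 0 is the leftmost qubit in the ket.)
0.7815i|00⟩ + 0.5933i|01⟩ - 0.193i|11⟩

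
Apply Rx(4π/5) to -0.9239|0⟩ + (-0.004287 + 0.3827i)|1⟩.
(0.07847 + 0.004077i)|0⟩ + (-0.001325 + 0.9969i)|1⟩

Rx(4π/5) = [[cos(θ/2), −i·sin(θ/2)], [−i·sin(θ/2), cos(θ/2)]]; θ = 4π/5, cos(θ/2) ≈ 0.309017, sin(θ/2) ≈ 0.951057.
With a = amp(|0⟩) = -0.9239 and b = amp(|1⟩) = (-0.004287 + 0.3827i):
new amp(|0⟩) = (0.309017)·a + (-0.951057i)·b = (0.07847 + 0.004077i)
new amp(|1⟩) = (-0.951057i)·a + (0.309017)·b = (-0.001325 + 0.9969i)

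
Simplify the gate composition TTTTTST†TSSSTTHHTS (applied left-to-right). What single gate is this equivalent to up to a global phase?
S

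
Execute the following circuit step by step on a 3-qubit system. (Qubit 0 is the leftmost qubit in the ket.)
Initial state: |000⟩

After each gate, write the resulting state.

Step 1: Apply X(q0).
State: |100⟩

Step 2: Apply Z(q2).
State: |100⟩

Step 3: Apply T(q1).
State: |100⟩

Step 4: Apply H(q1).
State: 1/√2|100⟩ + 1/√2|110⟩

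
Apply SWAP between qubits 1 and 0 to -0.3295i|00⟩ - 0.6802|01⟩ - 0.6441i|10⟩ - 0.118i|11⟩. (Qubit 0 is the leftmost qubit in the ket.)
-0.3295i|00⟩ - 0.6441i|01⟩ - 0.6802|10⟩ - 0.118i|11⟩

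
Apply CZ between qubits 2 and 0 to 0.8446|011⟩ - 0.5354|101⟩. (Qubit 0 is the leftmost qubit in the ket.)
0.8446|011⟩ + 0.5354|101⟩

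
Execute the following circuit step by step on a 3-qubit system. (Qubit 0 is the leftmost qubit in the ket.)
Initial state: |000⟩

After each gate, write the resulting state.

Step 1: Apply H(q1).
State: 1/√2|000⟩ + 1/√2|010⟩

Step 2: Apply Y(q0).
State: (1/√2)i|100⟩ + (1/√2)i|110⟩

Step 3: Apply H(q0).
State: (1/2)i|000⟩ + (1/2)i|010⟩ - (1/2)i|100⟩ - (1/2)i|110⟩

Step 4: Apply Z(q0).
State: (1/2)i|000⟩ + (1/2)i|010⟩ + (1/2)i|100⟩ + (1/2)i|110⟩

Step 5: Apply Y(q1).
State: 1/2|000⟩ - 1/2|010⟩ + 1/2|100⟩ - 1/2|110⟩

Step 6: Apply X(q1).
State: -1/2|000⟩ + 1/2|010⟩ - 1/2|100⟩ + 1/2|110⟩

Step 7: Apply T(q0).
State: -1/2|000⟩ + 1/2|010⟩ + (-1/√8 - (1/√8)i)|100⟩ + (1/√8 + (1/√8)i)|110⟩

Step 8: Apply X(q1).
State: 1/2|000⟩ - 1/2|010⟩ + (1/√8 + (1/√8)i)|100⟩ + (-1/√8 - (1/√8)i)|110⟩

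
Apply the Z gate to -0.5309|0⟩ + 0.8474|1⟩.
-0.5309|0⟩ - 0.8474|1⟩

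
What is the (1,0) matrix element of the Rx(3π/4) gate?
-0.9239i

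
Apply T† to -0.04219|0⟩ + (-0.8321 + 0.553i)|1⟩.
-0.04219|0⟩ + (-0.1974 + 0.9794i)|1⟩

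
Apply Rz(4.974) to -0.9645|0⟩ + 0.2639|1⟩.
(0.7651 + 0.5872i)|0⟩ + (-0.2094 + 0.1607i)|1⟩

Rz(4.974) = [[e^(−iθ/2), 0], [0, e^(iθ/2)]] with e^(±iθ/2) = cos(θ/2) ± i·sin(θ/2); θ = 4.974, cos(θ/2) ≈ -0.793296, sin(θ/2) ≈ 0.608836.
With a = amp(|0⟩) = -0.9645 and b = amp(|1⟩) = 0.2639:
new amp(|0⟩) = (-0.793296 - 0.608836i)·a = (0.7651 + 0.5872i)
new amp(|1⟩) = (-0.793296 + 0.608836i)·b = (-0.2094 + 0.1607i)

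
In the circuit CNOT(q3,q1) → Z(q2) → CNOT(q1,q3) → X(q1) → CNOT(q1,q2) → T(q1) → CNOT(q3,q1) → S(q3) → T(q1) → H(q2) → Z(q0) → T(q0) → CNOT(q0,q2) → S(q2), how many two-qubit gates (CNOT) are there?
5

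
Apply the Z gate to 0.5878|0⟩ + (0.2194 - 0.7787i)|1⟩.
0.5878|0⟩ + (-0.2194 + 0.7787i)|1⟩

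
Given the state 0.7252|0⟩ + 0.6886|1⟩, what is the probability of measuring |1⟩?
0.4742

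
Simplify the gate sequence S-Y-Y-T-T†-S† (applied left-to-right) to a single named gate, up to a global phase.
I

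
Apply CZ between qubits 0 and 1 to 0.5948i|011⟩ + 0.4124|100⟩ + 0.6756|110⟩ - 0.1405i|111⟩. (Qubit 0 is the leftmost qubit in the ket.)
0.5948i|011⟩ + 0.4124|100⟩ - 0.6756|110⟩ + 0.1405i|111⟩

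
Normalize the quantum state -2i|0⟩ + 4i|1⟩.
-(1/√5)i|0⟩ + 0.8944i|1⟩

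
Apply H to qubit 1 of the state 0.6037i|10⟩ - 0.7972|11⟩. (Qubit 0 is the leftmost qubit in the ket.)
(-0.5637 + 0.4269i)|10⟩ + (0.5637 + 0.4269i)|11⟩

H on qubit 1 mixes each pair of kets that differ only in qubit 1: amplitudes (a, b) of (|…0…⟩, |…1…⟩) become ((a + b)/√2, (a − b)/√2). Kets absent from the input have amplitude 0.
(|10⟩, |11⟩): (a, b) = (0.6037i, -0.7972) → ((-0.5637 + 0.4269i), (0.5637 + 0.4269i))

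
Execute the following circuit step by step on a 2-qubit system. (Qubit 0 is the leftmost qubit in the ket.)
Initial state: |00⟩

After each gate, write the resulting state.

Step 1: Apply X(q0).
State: |10⟩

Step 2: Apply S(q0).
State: i|10⟩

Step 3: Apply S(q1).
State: i|10⟩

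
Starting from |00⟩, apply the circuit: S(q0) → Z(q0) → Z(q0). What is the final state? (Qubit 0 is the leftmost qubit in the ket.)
|00⟩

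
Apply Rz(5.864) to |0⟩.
(-0.9781 - 0.2081i)|0⟩

Rz(5.864) = [[e^(−iθ/2), 0], [0, e^(iθ/2)]] with e^(±iθ/2) = cos(θ/2) ± i·sin(θ/2); θ = 5.864, cos(θ/2) ≈ -0.978116, sin(θ/2) ≈ 0.208061.
With a = amp(|0⟩) = 1 and b = amp(|1⟩) = 0:
new amp(|0⟩) = (-0.978116 - 0.208061i)·a = (-0.9781 - 0.2081i)
new amp(|1⟩) = (-0.978116 + 0.208061i)·b = 0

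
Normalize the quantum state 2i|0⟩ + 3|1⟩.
0.5547i|0⟩ + 0.8321|1⟩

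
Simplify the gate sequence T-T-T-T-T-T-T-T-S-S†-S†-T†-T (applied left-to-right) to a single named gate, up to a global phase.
S†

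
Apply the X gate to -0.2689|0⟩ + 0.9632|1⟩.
0.9632|0⟩ - 0.2689|1⟩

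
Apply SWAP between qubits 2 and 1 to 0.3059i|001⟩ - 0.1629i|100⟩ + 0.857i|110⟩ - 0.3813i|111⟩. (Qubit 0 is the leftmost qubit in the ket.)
0.3059i|010⟩ - 0.1629i|100⟩ + 0.857i|101⟩ - 0.3813i|111⟩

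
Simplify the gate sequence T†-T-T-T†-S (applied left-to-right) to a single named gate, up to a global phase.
S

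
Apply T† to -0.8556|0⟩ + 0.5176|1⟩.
-0.8556|0⟩ + (0.366 - 0.366i)|1⟩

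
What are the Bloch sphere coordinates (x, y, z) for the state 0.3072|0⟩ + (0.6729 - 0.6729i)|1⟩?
(0.4134, -0.4134, -0.8112)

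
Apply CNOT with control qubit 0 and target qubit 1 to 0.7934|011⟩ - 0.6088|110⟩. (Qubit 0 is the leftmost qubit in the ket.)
0.7934|011⟩ - 0.6088|100⟩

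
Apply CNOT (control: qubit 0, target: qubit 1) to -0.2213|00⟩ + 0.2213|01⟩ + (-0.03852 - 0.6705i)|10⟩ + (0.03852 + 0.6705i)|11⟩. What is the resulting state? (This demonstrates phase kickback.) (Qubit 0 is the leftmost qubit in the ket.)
-0.2213|00⟩ + 0.2213|01⟩ + (0.03852 + 0.6705i)|10⟩ + (-0.03852 - 0.6705i)|11⟩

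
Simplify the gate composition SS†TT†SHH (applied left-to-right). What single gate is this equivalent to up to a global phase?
S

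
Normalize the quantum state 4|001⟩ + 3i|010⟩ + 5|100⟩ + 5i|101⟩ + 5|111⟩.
0.4|001⟩ + 0.3i|010⟩ + 1/2|100⟩ + (1/2)i|101⟩ + 1/2|111⟩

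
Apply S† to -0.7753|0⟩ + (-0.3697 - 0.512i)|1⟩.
-0.7753|0⟩ + (-0.512 + 0.3697i)|1⟩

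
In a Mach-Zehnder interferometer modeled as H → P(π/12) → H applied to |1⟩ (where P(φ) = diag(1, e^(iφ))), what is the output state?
(0.01704 - 0.1294i)|0⟩ + (0.983 + 0.1294i)|1⟩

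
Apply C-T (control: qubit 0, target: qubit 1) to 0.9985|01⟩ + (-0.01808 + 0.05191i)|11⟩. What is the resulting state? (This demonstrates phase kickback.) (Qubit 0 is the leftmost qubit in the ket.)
0.9985|01⟩ + (-0.04949 + 0.02392i)|11⟩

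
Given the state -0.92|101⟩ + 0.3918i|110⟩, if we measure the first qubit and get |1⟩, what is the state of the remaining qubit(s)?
-0.92|01⟩ + 0.3918i|10⟩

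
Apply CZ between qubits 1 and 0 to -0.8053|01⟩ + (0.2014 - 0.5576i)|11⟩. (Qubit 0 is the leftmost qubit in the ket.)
-0.8053|01⟩ + (-0.2014 + 0.5576i)|11⟩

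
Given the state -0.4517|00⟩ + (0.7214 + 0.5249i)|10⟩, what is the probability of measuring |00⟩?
0.204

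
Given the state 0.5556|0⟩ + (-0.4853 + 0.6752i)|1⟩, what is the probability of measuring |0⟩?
0.3087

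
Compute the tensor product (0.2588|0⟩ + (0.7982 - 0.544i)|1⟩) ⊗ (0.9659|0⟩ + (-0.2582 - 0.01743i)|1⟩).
0.25|00⟩ + (-0.06682 - 0.004511i)|01⟩ + (0.771 - 0.5254i)|10⟩ + (-0.2156 + 0.1265i)|11⟩

amp(|b₁b₂…⟩) = product of the factor amplitudes for bits b₁, b₂, …; only kets whose every factor amplitude is nonzero survive.
|00⟩: (0.2588)(0.9659) = 0.25
|01⟩: (0.2588)(-0.2582 - 0.01743i) = (-0.06682 - 0.004511i)
|10⟩: (0.7982 - 0.544i)(0.9659) = (0.771 - 0.5254i)
|11⟩: (0.7982 - 0.544i)(-0.2582 - 0.01743i) = (-0.2156 + 0.1265i)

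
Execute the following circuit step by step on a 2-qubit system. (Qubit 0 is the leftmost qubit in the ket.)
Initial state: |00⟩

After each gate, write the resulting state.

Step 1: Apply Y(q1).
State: i|01⟩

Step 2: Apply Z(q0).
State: i|01⟩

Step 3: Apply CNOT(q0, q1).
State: i|01⟩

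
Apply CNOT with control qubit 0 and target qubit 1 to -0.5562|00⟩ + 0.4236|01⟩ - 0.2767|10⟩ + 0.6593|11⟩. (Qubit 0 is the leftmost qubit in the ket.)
-0.5562|00⟩ + 0.4236|01⟩ + 0.6593|10⟩ - 0.2767|11⟩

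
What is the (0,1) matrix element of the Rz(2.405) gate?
0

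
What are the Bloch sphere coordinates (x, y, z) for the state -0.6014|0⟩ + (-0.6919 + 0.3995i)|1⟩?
(0.8322, -0.4805, -0.2766)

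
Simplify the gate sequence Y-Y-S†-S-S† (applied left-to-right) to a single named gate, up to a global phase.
S†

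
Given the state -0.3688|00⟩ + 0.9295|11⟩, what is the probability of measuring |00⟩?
0.136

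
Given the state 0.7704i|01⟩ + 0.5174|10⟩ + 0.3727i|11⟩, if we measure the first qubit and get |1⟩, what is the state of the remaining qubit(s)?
0.8114|0⟩ + 0.5845i|1⟩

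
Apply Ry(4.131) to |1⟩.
-0.8801|0⟩ - 0.4748|1⟩

Ry(4.131) = [[cos(θ/2), −sin(θ/2)], [sin(θ/2), cos(θ/2)]]; θ = 4.131, cos(θ/2) ≈ -0.474771, sin(θ/2) ≈ 0.880109.
With a = amp(|0⟩) = 0 and b = amp(|1⟩) = 1:
new amp(|0⟩) = (-0.474771)·a + (-0.880109)·b = -0.8801
new amp(|1⟩) = (0.880109)·a + (-0.474771)·b = -0.4748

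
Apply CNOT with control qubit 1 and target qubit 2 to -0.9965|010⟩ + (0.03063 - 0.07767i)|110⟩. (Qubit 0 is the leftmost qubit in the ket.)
-0.9965|011⟩ + (0.03063 - 0.07767i)|111⟩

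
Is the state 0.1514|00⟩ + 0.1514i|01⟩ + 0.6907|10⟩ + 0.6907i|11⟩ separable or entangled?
Separable

Writing the state as a|00⟩ + b|01⟩ + c|10⟩ + d|11⟩, it is a product state iff ad − bc = 0.
Here (a, b, c, d) = (0.1514, 0.1514i, 0.6907, 0.6907i): ad − bc = (0.1514)(0.6907i) − (0.1514i)(0.6907) = 0, so the state is separable.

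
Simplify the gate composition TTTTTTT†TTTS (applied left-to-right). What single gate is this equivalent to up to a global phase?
S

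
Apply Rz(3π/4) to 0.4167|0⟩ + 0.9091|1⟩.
(0.1595 - 0.385i)|0⟩ + (0.3479 + 0.8399i)|1⟩

Rz(3π/4) = [[e^(−iθ/2), 0], [0, e^(iθ/2)]] with e^(±iθ/2) = cos(θ/2) ± i·sin(θ/2); θ = 3π/4, cos(θ/2) ≈ 0.382683, sin(θ/2) ≈ 0.92388.
With a = amp(|0⟩) = 0.4167 and b = amp(|1⟩) = 0.9091:
new amp(|0⟩) = (0.382683 - 0.92388i)·a = (0.1595 - 0.385i)
new amp(|1⟩) = (0.382683 + 0.92388i)·b = (0.3479 + 0.8399i)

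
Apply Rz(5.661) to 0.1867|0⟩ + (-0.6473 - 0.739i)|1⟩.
(-0.1777 - 0.05715i)|0⟩ + (0.8424 + 0.5054i)|1⟩

Rz(5.661) = [[e^(−iθ/2), 0], [0, e^(iθ/2)]] with e^(±iθ/2) = cos(θ/2) ± i·sin(θ/2); θ = 5.661, cos(θ/2) ≈ -0.952, sin(θ/2) ≈ 0.306099.
With a = amp(|0⟩) = 0.1867 and b = amp(|1⟩) = (-0.6473 - 0.739i):
new amp(|0⟩) = (-0.952 - 0.306099i)·a = (-0.1777 - 0.05715i)
new amp(|1⟩) = (-0.952 + 0.306099i)·b = (0.8424 + 0.5054i)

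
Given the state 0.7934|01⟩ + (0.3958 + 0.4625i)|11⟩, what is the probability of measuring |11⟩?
0.3706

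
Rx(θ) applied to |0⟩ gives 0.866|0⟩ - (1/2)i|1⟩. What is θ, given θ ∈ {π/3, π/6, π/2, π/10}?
π/3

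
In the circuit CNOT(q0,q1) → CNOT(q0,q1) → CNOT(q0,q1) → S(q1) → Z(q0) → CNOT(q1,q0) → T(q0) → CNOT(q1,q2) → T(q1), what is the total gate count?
9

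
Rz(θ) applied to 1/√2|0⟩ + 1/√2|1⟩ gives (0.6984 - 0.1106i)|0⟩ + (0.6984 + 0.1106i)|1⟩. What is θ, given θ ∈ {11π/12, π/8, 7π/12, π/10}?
π/10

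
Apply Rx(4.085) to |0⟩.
-0.4544|0⟩ - 0.8908i|1⟩

Rx(4.085) = [[cos(θ/2), −i·sin(θ/2)], [−i·sin(θ/2), cos(θ/2)]]; θ = 4.085, cos(θ/2) ≈ -0.454405, sin(θ/2) ≈ 0.890795.
With a = amp(|0⟩) = 1 and b = amp(|1⟩) = 0:
new amp(|0⟩) = (-0.454405)·a + (-0.890795i)·b = -0.4544
new amp(|1⟩) = (-0.890795i)·a + (-0.454405)·b = -0.8908i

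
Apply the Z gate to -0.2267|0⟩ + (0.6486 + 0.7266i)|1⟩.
-0.2267|0⟩ + (-0.6486 - 0.7266i)|1⟩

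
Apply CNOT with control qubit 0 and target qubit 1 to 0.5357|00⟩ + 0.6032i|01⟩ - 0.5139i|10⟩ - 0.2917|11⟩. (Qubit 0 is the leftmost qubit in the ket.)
0.5357|00⟩ + 0.6032i|01⟩ - 0.2917|10⟩ - 0.5139i|11⟩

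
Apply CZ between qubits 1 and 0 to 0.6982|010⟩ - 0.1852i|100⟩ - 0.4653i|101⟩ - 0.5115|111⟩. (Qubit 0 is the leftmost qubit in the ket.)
0.6982|010⟩ - 0.1852i|100⟩ - 0.4653i|101⟩ + 0.5115|111⟩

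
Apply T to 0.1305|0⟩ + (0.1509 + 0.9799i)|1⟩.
0.1305|0⟩ + (-0.5862 + 0.7996i)|1⟩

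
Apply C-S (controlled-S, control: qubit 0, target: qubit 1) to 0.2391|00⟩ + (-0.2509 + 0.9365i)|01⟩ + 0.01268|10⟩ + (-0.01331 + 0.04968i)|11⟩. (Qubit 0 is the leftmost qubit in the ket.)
0.2391|00⟩ + (-0.2509 + 0.9365i)|01⟩ + 0.01268|10⟩ + (-0.04968 - 0.01331i)|11⟩

C-S leaves the control-|0⟩ kets |00⟩, |01⟩ unchanged and applies S to qubit 1 on the control-|1⟩ pair (|10⟩, |11⟩).
S = [[1, 0], [0, i]].
With a = amp(|10⟩) = 0.01268 and b = amp(|11⟩) = (-0.01331 + 0.04968i):
new amp(|10⟩) = (1)·a = 0.01268
new amp(|11⟩) = (i)·b = (-0.04968 - 0.01331i)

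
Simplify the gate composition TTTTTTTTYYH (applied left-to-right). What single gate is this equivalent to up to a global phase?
H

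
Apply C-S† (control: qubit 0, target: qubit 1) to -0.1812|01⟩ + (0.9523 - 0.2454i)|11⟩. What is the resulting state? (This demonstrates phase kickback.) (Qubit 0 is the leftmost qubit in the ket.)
-0.1812|01⟩ + (-0.2454 - 0.9523i)|11⟩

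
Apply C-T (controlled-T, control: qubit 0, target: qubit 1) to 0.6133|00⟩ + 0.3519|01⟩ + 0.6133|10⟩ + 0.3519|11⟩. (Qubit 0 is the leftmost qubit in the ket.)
0.6133|00⟩ + 0.3519|01⟩ + 0.6133|10⟩ + (0.2488 + 0.2488i)|11⟩

C-T leaves the control-|0⟩ kets |00⟩, |01⟩ unchanged and applies T to qubit 1 on the control-|1⟩ pair (|10⟩, |11⟩).
T = [[1, 0], [0, (1/√2 + (1/√2)i)]].
With a = amp(|10⟩) = 0.6133 and b = amp(|11⟩) = 0.3519:
new amp(|10⟩) = (1)·a = 0.6133
new amp(|11⟩) = (1/√2 + (1/√2)i)·b = (0.2488 + 0.2488i)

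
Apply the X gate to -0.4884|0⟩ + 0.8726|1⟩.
0.8726|0⟩ - 0.4884|1⟩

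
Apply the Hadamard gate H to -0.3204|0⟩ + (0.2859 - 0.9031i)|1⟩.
(-0.0244 - 0.6386i)|0⟩ + (-0.4287 + 0.6386i)|1⟩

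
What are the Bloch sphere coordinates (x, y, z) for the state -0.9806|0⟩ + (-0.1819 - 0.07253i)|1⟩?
(0.3567, 0.1422, 0.9232)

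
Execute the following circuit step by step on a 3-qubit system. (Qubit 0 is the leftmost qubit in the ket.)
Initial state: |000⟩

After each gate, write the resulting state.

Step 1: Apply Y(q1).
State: i|010⟩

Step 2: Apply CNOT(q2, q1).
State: i|010⟩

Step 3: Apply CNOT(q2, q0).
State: i|010⟩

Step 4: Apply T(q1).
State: (-1/√2 + (1/√2)i)|010⟩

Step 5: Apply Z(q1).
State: (1/√2 - (1/√2)i)|010⟩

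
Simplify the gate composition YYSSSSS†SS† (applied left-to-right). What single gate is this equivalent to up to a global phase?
S†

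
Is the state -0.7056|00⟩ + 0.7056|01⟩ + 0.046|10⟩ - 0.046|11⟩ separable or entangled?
Separable

Writing the state as a|00⟩ + b|01⟩ + c|10⟩ + d|11⟩, it is a product state iff ad − bc = 0.
Here (a, b, c, d) = (-0.7056, 0.7056, 0.046, -0.046): ad − bc = (-0.7056)(-0.046) − (0.7056)(0.046) = 0, so the state is separable.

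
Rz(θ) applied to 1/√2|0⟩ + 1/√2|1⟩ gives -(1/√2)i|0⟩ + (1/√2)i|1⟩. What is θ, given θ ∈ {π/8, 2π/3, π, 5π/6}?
π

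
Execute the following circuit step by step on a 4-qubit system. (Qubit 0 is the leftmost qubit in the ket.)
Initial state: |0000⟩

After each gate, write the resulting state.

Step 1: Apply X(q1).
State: |0100⟩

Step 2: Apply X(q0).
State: |1100⟩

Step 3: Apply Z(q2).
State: |1100⟩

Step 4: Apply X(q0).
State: |0100⟩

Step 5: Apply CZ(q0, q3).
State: |0100⟩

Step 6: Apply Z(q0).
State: |0100⟩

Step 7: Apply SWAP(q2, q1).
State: |0010⟩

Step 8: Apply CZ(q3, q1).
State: |0010⟩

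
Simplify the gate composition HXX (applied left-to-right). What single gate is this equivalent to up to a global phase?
H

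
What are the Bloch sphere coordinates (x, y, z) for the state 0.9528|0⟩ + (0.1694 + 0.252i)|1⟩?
(0.3228, 0.4802, 0.8156)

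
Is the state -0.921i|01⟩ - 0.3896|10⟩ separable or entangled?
Entangled

Writing the state as a|00⟩ + b|01⟩ + c|10⟩ + d|11⟩, it is a product state iff ad − bc = 0.
Here (a, b, c, d) = (0, -0.921i, -0.3896, 0): ad − bc = (0)(0) − (-0.921i)(-0.3896) = -0.3588i ≠ 0, so the state is entangled.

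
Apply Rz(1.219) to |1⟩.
(0.8199 + 0.5725i)|1⟩

Rz(1.219) = [[e^(−iθ/2), 0], [0, e^(iθ/2)]] with e^(±iθ/2) = cos(θ/2) ± i·sin(θ/2); θ = 1.219, cos(θ/2) ≈ 0.819934, sin(θ/2) ≈ 0.572458.
With a = amp(|0⟩) = 0 and b = amp(|1⟩) = 1:
new amp(|0⟩) = (0.819934 - 0.572458i)·a = 0
new amp(|1⟩) = (0.819934 + 0.572458i)·b = (0.8199 + 0.5725i)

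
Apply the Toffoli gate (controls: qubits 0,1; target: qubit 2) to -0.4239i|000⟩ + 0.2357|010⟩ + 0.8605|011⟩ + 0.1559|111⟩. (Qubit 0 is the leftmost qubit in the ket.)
-0.4239i|000⟩ + 0.2357|010⟩ + 0.8605|011⟩ + 0.1559|110⟩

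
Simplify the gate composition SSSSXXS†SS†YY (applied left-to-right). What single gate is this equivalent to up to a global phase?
S†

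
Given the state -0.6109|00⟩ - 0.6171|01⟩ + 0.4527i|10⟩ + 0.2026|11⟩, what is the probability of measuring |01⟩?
0.3808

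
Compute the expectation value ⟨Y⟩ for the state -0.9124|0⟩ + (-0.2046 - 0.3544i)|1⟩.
0.6467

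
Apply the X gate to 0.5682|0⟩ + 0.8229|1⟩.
0.8229|0⟩ + 0.5682|1⟩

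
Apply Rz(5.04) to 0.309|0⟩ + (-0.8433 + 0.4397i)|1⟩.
(-0.2512 - 0.1799i)|0⟩ + (0.4295 - 0.8485i)|1⟩

Rz(5.04) = [[e^(−iθ/2), 0], [0, e^(iθ/2)]] with e^(±iθ/2) = cos(θ/2) ± i·sin(θ/2); θ = 5.04, cos(θ/2) ≈ -0.812952, sin(θ/2) ≈ 0.582331.
With a = amp(|0⟩) = 0.309 and b = amp(|1⟩) = (-0.8433 + 0.4397i):
new amp(|0⟩) = (-0.812952 - 0.582331i)·a = (-0.2512 - 0.1799i)
new amp(|1⟩) = (-0.812952 + 0.582331i)·b = (0.4295 - 0.8485i)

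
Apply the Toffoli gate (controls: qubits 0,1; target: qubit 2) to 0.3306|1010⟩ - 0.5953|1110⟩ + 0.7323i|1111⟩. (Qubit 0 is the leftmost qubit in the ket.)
0.3306|1010⟩ - 0.5953|1100⟩ + 0.7323i|1101⟩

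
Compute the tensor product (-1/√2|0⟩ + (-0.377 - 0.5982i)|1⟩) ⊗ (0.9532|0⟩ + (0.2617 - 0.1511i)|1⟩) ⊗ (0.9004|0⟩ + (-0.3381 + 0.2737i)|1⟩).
-0.6069|000⟩ + (0.2279 - 0.1845i)|001⟩ + (-0.1666 + 0.0962i)|010⟩ + (0.03332 - 0.08677i)|011⟩ + (-0.3236 - 0.5134i)|100⟩ + (0.2776 + 0.09443i)|101⟩ + (-0.1702 - 0.08967i)|110⟩ + (0.09117 - 0.01807i)|111⟩

amp(|b₁b₂…⟩) = product of the factor amplitudes for bits b₁, b₂, …; only kets whose every factor amplitude is nonzero survive.
|000⟩: (-1/√2)(0.9532)(0.9004) = -0.6069
|001⟩: (-1/√2)(0.9532)(-0.3381 + 0.2737i) = (0.2279 - 0.1845i)
|010⟩: (-1/√2)(0.2617 - 0.1511i)(0.9004) = (-0.1666 + 0.0962i)
|011⟩: (-1/√2)(0.2617 - 0.1511i)(-0.3381 + 0.2737i) = (0.03332 - 0.08677i)
|100⟩: (-0.377 - 0.5982i)(0.9532)(0.9004) = (-0.3236 - 0.5134i)
|101⟩: (-0.377 - 0.5982i)(0.9532)(-0.3381 + 0.2737i) = (0.2776 + 0.09443i)
|110⟩: (-0.377 - 0.5982i)(0.2617 - 0.1511i)(0.9004) = (-0.1702 - 0.08967i)
|111⟩: (-0.377 - 0.5982i)(0.2617 - 0.1511i)(-0.3381 + 0.2737i) = (0.09117 - 0.01807i)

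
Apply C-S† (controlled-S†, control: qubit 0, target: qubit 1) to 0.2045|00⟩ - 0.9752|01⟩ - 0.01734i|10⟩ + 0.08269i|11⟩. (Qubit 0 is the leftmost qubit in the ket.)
0.2045|00⟩ - 0.9752|01⟩ - 0.01734i|10⟩ + 0.08269|11⟩

C-S† leaves the control-|0⟩ kets |00⟩, |01⟩ unchanged and applies S† to qubit 1 on the control-|1⟩ pair (|10⟩, |11⟩).
S† = [[1, 0], [0, -i]].
With a = amp(|10⟩) = -0.01734i and b = amp(|11⟩) = 0.08269i:
new amp(|10⟩) = (1)·a = -0.01734i
new amp(|11⟩) = (-i)·b = 0.08269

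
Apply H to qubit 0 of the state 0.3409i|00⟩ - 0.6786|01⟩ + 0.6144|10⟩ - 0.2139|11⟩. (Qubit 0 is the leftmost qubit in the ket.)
(0.4344 + 0.2411i)|00⟩ - 0.6311|01⟩ + (-0.4344 + 0.2411i)|10⟩ - 0.3286|11⟩

H on qubit 0 mixes each pair of kets that differ only in qubit 0: amplitudes (a, b) of (|…0…⟩, |…1…⟩) become ((a + b)/√2, (a − b)/√2). Kets absent from the input have amplitude 0.
(|00⟩, |10⟩): (a, b) = (0.3409i, 0.6144) → ((0.4344 + 0.2411i), (-0.4344 + 0.2411i))
(|01⟩, |11⟩): (a, b) = (-0.6786, -0.2139) → (-0.6311, -0.3286)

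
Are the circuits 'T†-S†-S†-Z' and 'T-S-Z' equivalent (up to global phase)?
Yes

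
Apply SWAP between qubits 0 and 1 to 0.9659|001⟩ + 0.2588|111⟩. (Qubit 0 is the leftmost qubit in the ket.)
0.9659|001⟩ + 0.2588|111⟩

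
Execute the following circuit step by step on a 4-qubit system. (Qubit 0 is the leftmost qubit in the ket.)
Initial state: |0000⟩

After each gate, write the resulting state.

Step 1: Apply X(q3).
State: |0001⟩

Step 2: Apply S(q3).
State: i|0001⟩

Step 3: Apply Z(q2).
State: i|0001⟩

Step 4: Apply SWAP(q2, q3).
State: i|0010⟩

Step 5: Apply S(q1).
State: i|0010⟩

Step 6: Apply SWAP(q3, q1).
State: i|0010⟩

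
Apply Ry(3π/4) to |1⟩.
-0.9239|0⟩ + 0.3827|1⟩

Ry(3π/4) = [[cos(θ/2), −sin(θ/2)], [sin(θ/2), cos(θ/2)]]; θ = 3π/4, cos(θ/2) ≈ 0.382683, sin(θ/2) ≈ 0.92388.
With a = amp(|0⟩) = 0 and b = amp(|1⟩) = 1:
new amp(|0⟩) = (0.382683)·a + (-0.92388)·b = -0.9239
new amp(|1⟩) = (0.92388)·a + (0.382683)·b = 0.3827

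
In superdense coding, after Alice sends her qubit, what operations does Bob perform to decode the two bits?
CNOT (Alice's qubit controls Bob's), then H on Alice's qubit, then measure both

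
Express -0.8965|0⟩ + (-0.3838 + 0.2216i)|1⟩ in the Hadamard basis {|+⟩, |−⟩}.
(-0.9053 + 0.1567i)|+⟩ + (-0.3625 - 0.1567i)|−⟩

With |ψ⟩ = α|0⟩ + β|1⟩, the Hadamard-basis coefficients are ⟨+|ψ⟩ = (α + β)/√2 and ⟨−|ψ⟩ = (α − β)/√2.
Here α = -0.8965, β = (-0.3838 + 0.2216i): (α + β)/√2 = (-0.9053 + 0.1567i), (α − β)/√2 = (-0.3625 - 0.1567i).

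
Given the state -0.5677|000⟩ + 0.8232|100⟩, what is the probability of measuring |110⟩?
0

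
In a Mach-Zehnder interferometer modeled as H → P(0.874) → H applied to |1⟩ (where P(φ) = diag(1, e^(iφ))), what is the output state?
(0.1791 - 0.3835i)|0⟩ + (0.8209 + 0.3835i)|1⟩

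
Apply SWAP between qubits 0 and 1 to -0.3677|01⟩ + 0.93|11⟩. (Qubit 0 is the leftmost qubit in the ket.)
-0.3677|10⟩ + 0.93|11⟩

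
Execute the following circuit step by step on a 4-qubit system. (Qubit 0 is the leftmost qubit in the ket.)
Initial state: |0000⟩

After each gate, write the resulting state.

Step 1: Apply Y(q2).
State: i|0010⟩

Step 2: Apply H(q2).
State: (1/√2)i|0000⟩ - (1/√2)i|0010⟩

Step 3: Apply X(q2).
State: -(1/√2)i|0000⟩ + (1/√2)i|0010⟩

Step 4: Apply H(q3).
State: -(1/2)i|0000⟩ - (1/2)i|0001⟩ + (1/2)i|0010⟩ + (1/2)i|0011⟩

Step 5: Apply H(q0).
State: -(1/√8)i|0000⟩ - (1/√8)i|0001⟩ + (1/√8)i|0010⟩ + (1/√8)i|0011⟩ - (1/√8)i|1000⟩ - (1/√8)i|1001⟩ + (1/√8)i|1010⟩ + (1/√8)i|1011⟩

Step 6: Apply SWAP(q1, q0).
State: -(1/√8)i|0000⟩ - (1/√8)i|0001⟩ + (1/√8)i|0010⟩ + (1/√8)i|0011⟩ - (1/√8)i|0100⟩ - (1/√8)i|0101⟩ + (1/√8)i|0110⟩ + (1/√8)i|0111⟩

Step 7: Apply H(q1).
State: -(1/2)i|0000⟩ - (1/2)i|0001⟩ + (1/2)i|0010⟩ + (1/2)i|0011⟩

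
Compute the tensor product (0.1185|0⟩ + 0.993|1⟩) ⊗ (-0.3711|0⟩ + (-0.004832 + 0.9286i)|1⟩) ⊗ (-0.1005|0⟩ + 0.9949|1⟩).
0.00442|000⟩ - 0.04375|001⟩ + (0.00005755 - 0.01106i)|010⟩ + (-0.0005697 + 0.1095i)|011⟩ + 0.03703|100⟩ - 0.3666|101⟩ + (0.0004822 - 0.09267i)|110⟩ + (-0.004774 + 0.9174i)|111⟩

amp(|b₁b₂…⟩) = product of the factor amplitudes for bits b₁, b₂, …; only kets whose every factor amplitude is nonzero survive.
|000⟩: (0.1185)(-0.3711)(-0.1005) = 0.00442
|001⟩: (0.1185)(-0.3711)(0.9949) = -0.04375
|010⟩: (0.1185)(-0.004832 + 0.9286i)(-0.1005) = (0.00005755 - 0.01106i)
|011⟩: (0.1185)(-0.004832 + 0.9286i)(0.9949) = (-0.0005697 + 0.1095i)
|100⟩: (0.993)(-0.3711)(-0.1005) = 0.03703
|101⟩: (0.993)(-0.3711)(0.9949) = -0.3666
|110⟩: (0.993)(-0.004832 + 0.9286i)(-0.1005) = (0.0004822 - 0.09267i)
|111⟩: (0.993)(-0.004832 + 0.9286i)(0.9949) = (-0.004774 + 0.9174i)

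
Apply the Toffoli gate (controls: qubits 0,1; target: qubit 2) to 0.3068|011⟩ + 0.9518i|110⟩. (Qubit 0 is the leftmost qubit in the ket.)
0.3068|011⟩ + 0.9518i|111⟩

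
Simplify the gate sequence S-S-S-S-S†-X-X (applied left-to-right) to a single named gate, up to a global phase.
S†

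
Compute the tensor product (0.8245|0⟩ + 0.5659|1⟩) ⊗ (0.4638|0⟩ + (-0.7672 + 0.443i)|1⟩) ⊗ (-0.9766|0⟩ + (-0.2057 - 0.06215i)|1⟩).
-0.3735|000⟩ + (-0.07866 - 0.02377i)|001⟩ + (0.6178 - 0.3567i)|010⟩ + (0.1528 - 0.03582i)|011⟩ - 0.2563|100⟩ + (-0.05399 - 0.01631i)|101⟩ + (0.424 - 0.2448i)|110⟩ + (0.1049 - 0.02458i)|111⟩

amp(|b₁b₂…⟩) = product of the factor amplitudes for bits b₁, b₂, …; only kets whose every factor amplitude is nonzero survive.
|000⟩: (0.8245)(0.4638)(-0.9766) = -0.3735
|001⟩: (0.8245)(0.4638)(-0.2057 - 0.06215i) = (-0.07866 - 0.02377i)
|010⟩: (0.8245)(-0.7672 + 0.443i)(-0.9766) = (0.6178 - 0.3567i)
|011⟩: (0.8245)(-0.7672 + 0.443i)(-0.2057 - 0.06215i) = (0.1528 - 0.03582i)
|100⟩: (0.5659)(0.4638)(-0.9766) = -0.2563
|101⟩: (0.5659)(0.4638)(-0.2057 - 0.06215i) = (-0.05399 - 0.01631i)
|110⟩: (0.5659)(-0.7672 + 0.443i)(-0.9766) = (0.424 - 0.2448i)
|111⟩: (0.5659)(-0.7672 + 0.443i)(-0.2057 - 0.06215i) = (0.1049 - 0.02458i)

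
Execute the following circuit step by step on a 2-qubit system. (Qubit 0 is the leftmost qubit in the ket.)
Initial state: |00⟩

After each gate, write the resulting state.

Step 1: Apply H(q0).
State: 1/√2|00⟩ + 1/√2|10⟩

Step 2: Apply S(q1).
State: 1/√2|00⟩ + 1/√2|10⟩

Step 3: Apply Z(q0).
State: 1/√2|00⟩ - 1/√2|10⟩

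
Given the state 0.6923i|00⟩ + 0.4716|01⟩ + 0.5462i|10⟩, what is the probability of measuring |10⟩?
0.2983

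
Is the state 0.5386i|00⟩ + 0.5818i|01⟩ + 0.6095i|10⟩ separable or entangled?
Entangled

Writing the state as a|00⟩ + b|01⟩ + c|10⟩ + d|11⟩, it is a product state iff ad − bc = 0.
Here (a, b, c, d) = (0.5386i, 0.5818i, 0.6095i, 0): ad − bc = (0.5386i)(0) − (0.5818i)(0.6095i) = 0.3546 ≠ 0, so the state is entangled.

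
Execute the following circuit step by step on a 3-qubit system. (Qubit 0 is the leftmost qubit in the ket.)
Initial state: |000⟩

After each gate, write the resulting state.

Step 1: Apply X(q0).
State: |100⟩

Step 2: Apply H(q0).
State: 1/√2|000⟩ - 1/√2|100⟩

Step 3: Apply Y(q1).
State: (1/√2)i|010⟩ - (1/√2)i|110⟩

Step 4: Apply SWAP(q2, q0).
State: (1/√2)i|010⟩ - (1/√2)i|011⟩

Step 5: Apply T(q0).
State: (1/√2)i|010⟩ - (1/√2)i|011⟩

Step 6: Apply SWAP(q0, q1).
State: (1/√2)i|100⟩ - (1/√2)i|101⟩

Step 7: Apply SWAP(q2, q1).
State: (1/√2)i|100⟩ - (1/√2)i|110⟩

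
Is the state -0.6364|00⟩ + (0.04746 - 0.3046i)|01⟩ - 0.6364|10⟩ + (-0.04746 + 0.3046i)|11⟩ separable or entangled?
Entangled

Writing the state as a|00⟩ + b|01⟩ + c|10⟩ + d|11⟩, it is a product state iff ad − bc = 0.
Here (a, b, c, d) = (-0.6364, (0.04746 - 0.3046i), -0.6364, (-0.04746 + 0.3046i)): ad − bc = (-0.6364)(-0.04746 + 0.3046i) − (0.04746 - 0.3046i)(-0.6364) = (0.06041 - 0.3877i) ≠ 0, so the state is entangled.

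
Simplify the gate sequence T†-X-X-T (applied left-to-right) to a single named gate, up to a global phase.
I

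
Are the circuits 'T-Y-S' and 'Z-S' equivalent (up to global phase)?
No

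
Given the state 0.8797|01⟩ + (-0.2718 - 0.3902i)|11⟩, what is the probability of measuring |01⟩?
0.7739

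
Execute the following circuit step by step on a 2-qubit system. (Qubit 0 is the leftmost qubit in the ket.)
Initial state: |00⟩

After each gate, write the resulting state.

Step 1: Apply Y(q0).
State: i|10⟩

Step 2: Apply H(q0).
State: (1/√2)i|00⟩ - (1/√2)i|10⟩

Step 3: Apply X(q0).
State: -(1/√2)i|00⟩ + (1/√2)i|10⟩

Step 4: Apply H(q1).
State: -(1/2)i|00⟩ - (1/2)i|01⟩ + (1/2)i|10⟩ + (1/2)i|11⟩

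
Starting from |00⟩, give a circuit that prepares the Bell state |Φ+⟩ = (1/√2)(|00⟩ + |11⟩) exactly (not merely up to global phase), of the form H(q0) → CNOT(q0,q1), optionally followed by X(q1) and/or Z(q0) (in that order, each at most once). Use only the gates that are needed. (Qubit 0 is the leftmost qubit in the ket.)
H(q0) → CNOT(q0,q1)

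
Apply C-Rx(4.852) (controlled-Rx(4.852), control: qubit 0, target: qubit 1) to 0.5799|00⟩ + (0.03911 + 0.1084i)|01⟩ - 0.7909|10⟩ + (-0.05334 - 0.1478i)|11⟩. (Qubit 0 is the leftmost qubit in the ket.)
0.5799|00⟩ + (0.03911 + 0.1084i)|01⟩ + (0.4999 + 0.03499i)|10⟩ + (0.04026 + 0.6304i)|11⟩

C-Rx(4.852) leaves the control-|0⟩ kets |00⟩, |01⟩ unchanged and applies Rx(4.852) to qubit 1 on the control-|1⟩ pair (|10⟩, |11⟩).
Rx(4.852) = [[cos(θ/2), −i·sin(θ/2)], [−i·sin(θ/2), cos(θ/2)]]; θ = 4.852, cos(θ/2) ≈ -0.754705, sin(θ/2) ≈ 0.656065.
With a = amp(|10⟩) = -0.7909 and b = amp(|11⟩) = (-0.05334 - 0.1478i):
new amp(|10⟩) = (-0.754705)·a + (-0.656065i)·b = (0.4999 + 0.03499i)
new amp(|11⟩) = (-0.656065i)·a + (-0.754705)·b = (0.04026 + 0.6304i)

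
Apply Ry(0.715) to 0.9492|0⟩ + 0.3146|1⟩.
0.7791|0⟩ + 0.6269|1⟩

Ry(0.715) = [[cos(θ/2), −sin(θ/2)], [sin(θ/2), cos(θ/2)]]; θ = 0.715, cos(θ/2) ≈ 0.936775, sin(θ/2) ≈ 0.349933.
With a = amp(|0⟩) = 0.9492 and b = amp(|1⟩) = 0.3146:
new amp(|0⟩) = (0.936775)·a + (-0.349933)·b = 0.7791
new amp(|1⟩) = (0.349933)·a + (0.936775)·b = 0.6269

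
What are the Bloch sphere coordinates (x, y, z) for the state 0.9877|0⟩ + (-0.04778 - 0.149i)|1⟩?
(-0.09438, -0.2943, 0.9511)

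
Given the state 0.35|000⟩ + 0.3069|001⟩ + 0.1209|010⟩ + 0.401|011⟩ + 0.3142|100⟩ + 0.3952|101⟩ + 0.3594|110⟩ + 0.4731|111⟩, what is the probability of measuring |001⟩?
0.09419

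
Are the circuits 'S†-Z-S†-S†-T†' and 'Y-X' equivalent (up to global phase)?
No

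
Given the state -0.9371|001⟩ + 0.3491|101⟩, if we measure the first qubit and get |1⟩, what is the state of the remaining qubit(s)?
|01⟩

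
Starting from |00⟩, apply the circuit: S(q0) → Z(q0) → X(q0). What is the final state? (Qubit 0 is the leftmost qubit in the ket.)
|10⟩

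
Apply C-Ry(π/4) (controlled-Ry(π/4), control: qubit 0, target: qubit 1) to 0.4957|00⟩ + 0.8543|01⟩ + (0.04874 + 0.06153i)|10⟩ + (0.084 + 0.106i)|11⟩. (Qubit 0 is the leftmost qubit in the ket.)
0.4957|00⟩ + 0.8543|01⟩ + (0.01288 + 0.01628i)|10⟩ + (0.09626 + 0.1215i)|11⟩

C-Ry(π/4) leaves the control-|0⟩ kets |00⟩, |01⟩ unchanged and applies Ry(π/4) to qubit 1 on the control-|1⟩ pair (|10⟩, |11⟩).
Ry(π/4) = [[cos(θ/2), −sin(θ/2)], [sin(θ/2), cos(θ/2)]]; θ = π/4, cos(θ/2) ≈ 0.92388, sin(θ/2) ≈ 0.382683.
With a = amp(|10⟩) = (0.04874 + 0.06153i) and b = amp(|11⟩) = (0.084 + 0.106i):
new amp(|10⟩) = (0.92388)·a + (-0.382683)·b = (0.01288 + 0.01628i)
new amp(|11⟩) = (0.382683)·a + (0.92388)·b = (0.09626 + 0.1215i)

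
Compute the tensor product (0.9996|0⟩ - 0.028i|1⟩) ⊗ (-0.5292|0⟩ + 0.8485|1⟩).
-0.529|00⟩ + 0.8482|01⟩ + 0.01482i|10⟩ - 0.02376i|11⟩

amp(|b₁b₂…⟩) = product of the factor amplitudes for bits b₁, b₂, …; only kets whose every factor amplitude is nonzero survive.
|00⟩: (0.9996)(-0.5292) = -0.529
|01⟩: (0.9996)(0.8485) = 0.8482
|10⟩: (-0.028i)(-0.5292) = 0.01482i
|11⟩: (-0.028i)(0.8485) = -0.02376i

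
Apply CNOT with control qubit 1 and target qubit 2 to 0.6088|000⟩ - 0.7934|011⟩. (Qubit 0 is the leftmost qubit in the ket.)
0.6088|000⟩ - 0.7934|010⟩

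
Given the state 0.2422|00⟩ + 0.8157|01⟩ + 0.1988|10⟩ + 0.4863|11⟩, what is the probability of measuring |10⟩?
0.03952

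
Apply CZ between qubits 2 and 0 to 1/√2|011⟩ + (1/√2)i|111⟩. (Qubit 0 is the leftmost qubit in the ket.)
1/√2|011⟩ - (1/√2)i|111⟩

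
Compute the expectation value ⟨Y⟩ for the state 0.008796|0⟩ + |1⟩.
0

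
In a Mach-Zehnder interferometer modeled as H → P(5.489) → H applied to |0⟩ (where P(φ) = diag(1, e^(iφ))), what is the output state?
(0.8504 - 0.3566i)|0⟩ + (0.1496 + 0.3566i)|1⟩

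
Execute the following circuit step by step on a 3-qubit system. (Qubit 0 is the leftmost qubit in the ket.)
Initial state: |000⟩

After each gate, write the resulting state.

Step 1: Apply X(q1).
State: |010⟩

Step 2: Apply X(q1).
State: |000⟩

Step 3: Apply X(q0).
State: |100⟩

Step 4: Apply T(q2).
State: |100⟩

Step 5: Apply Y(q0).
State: -i|000⟩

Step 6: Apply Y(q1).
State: |010⟩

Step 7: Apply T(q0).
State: |010⟩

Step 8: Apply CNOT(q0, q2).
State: |010⟩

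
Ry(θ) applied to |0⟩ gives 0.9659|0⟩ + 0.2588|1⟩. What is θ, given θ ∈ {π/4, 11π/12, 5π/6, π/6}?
π/6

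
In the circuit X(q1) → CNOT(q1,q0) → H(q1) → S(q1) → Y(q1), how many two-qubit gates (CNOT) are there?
1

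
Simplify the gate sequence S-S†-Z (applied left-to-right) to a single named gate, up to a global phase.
Z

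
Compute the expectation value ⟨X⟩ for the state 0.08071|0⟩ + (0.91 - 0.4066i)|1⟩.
0.1469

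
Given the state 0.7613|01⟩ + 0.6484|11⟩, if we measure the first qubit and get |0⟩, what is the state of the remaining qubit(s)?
|1⟩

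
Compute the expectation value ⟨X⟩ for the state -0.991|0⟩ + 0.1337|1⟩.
-0.265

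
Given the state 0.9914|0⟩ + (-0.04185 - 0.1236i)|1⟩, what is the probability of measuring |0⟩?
0.9829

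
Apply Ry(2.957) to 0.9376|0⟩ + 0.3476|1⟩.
-0.2597|0⟩ + 0.9656|1⟩

Ry(2.957) = [[cos(θ/2), −sin(θ/2)], [sin(θ/2), cos(θ/2)]]; θ = 2.957, cos(θ/2) ≈ 0.0921653, sin(θ/2) ≈ 0.995744.
With a = amp(|0⟩) = 0.9376 and b = amp(|1⟩) = 0.3476:
new amp(|0⟩) = (0.0921653)·a + (-0.995744)·b = -0.2597
new amp(|1⟩) = (0.995744)·a + (0.0921653)·b = 0.9656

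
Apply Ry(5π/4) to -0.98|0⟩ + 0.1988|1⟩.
0.1914|0⟩ - 0.9815|1⟩

Ry(5π/4) = [[cos(θ/2), −sin(θ/2)], [sin(θ/2), cos(θ/2)]]; θ = 5π/4, cos(θ/2) ≈ -0.382683, sin(θ/2) ≈ 0.92388.
With a = amp(|0⟩) = -0.98 and b = amp(|1⟩) = 0.1988:
new amp(|0⟩) = (-0.382683)·a + (-0.92388)·b = 0.1914
new amp(|1⟩) = (0.92388)·a + (-0.382683)·b = -0.9815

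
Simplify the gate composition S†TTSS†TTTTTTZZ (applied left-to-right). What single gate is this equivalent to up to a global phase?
S†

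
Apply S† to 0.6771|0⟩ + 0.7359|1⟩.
0.6771|0⟩ - 0.7359i|1⟩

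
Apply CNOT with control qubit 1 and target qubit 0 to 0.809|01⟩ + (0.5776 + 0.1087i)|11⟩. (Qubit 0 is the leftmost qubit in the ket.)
(0.5776 + 0.1087i)|01⟩ + 0.809|11⟩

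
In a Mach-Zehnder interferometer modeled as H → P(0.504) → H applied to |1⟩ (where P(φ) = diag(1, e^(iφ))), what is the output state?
(0.06217 - 0.2415i)|0⟩ + (0.9378 + 0.2415i)|1⟩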